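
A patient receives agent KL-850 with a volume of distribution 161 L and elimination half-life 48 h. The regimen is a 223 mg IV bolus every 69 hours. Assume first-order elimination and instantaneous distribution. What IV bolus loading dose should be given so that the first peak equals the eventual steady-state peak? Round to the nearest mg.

f = (1/2)^(69/48) ≈ 0.369207; accumulation ratio R = 1/(1−f) ≈ 1.58531.
Loading dose to hit Cmax,ss on first dose: D_load = D_maint·R ≈ 223 × 1.58531 ≈ 353.52 mg.

354 mg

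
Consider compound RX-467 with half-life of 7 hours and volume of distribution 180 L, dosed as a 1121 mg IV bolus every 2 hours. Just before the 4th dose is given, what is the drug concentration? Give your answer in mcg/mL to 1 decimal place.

f = (1/2)^(τ/t½) = (1/2)^(2/7) ≈ 0.8203.
C₀ = D/Vd = 1121/180 ≈ 6.228 mcg/mL.
Before the 4th dose, 3 doses have been given. Superposition: Cmin = C₀·(f + f² + … + f^3).
≈ 6.228 × (0.8203 + 0.6729 + 0.5520) ≈ 6.228 × 2.0452 ≈ 12.738 mcg/mL.

12.7 mcg/mL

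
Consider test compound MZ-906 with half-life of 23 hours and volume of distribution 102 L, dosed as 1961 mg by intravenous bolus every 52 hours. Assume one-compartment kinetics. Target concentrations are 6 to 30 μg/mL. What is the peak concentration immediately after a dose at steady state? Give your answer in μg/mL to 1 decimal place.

24.3 μg/mL

τ/t½ = 52/23 ≈ 2.2609, so fraction remaining f = (1/2)^(52/23) ≈ 0.2086.
At steady state, accumulation factor R = 1/(1 − e^(−kτ)) ≈ 1.2636.
Each bolus raises the concentration by D/Vd = 1961/102 ≈ 19.225 μg/mL.
Steady-state peak Cmax,ss = C₀·R ≈ 19.225 × 1.2636 ≈ 24.293 μg/mL.
Peak 24.3 μg/mL vs MTC 30 μg/mL: below toxic threshold.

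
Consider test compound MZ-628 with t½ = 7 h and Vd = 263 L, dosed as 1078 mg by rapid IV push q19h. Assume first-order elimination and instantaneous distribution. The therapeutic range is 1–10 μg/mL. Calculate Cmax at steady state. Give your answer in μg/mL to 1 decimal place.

τ/t½ = 19/7 ≈ 2.7143, so fraction remaining f = (1/2)^(19/7) ≈ 0.1524.
At steady state, accumulation factor R = 1/(1 − e^(−kτ)) ≈ 1.1798.
Single-dose peak C₀ = D/Vd = 1078/263 ≈ 4.099 μg/mL.
Cmax,ss = C₀/(1 − f) ≈ 4.099/0.8476 ≈ 4.836 μg/mL.
Peak 4.8 μg/mL vs MTC 10 μg/mL: below toxic threshold.

4.8 μg/mL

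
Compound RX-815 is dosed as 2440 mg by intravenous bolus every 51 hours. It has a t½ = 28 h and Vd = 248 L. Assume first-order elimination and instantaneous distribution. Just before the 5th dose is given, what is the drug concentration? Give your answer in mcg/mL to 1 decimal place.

f = (1/2)^(τ/t½) = (1/2)^(51/28) ≈ 0.2829.
C₀ = D/Vd = 2440/248 ≈ 9.839 mcg/mL.
Before the 5th dose, 4 doses have been given. Superposition: Cmin = C₀·(f + f² + … + f^4).
≈ 9.839 × (0.2829 + 0.0800 + 0.0226 + 0.0064) ≈ 9.839 × 0.3919 ≈ 3.856 mcg/mL.

3.9 mcg/mL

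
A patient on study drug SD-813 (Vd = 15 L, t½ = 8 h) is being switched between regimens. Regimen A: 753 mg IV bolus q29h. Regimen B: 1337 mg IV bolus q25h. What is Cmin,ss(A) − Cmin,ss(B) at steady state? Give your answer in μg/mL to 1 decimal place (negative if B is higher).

-7.1 μg/mL

Regimen A: f = (1/2)^(29/8) ≈ 0.0811; Cmin,ss = (753/15)·f/(1−f) ≈ 4.431 μg/mL.
Regimen B: f = (1/2)^(25/8) ≈ 0.1146; Cmin,ss = (1337/15)·f/(1−f) ≈ 11.537 μg/mL.
Difference ≈ 4.431 − 11.537 ≈ -7.106 μg/mL.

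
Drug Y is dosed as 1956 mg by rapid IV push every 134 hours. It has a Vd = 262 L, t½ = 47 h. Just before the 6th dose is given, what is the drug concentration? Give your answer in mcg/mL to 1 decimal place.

f = (1/2)^(τ/t½) = (1/2)^(134/47) ≈ 0.1386.
C₀ = D/Vd = 1956/262 ≈ 7.466 mcg/mL.
Before the 6th dose, 5 doses have been given. Superposition: Cmin = C₀·(f + f² + … + f^5).
≈ 7.466 × (0.1386 + 0.0192 + 0.0027 + 0.0004 + 0.0001) ≈ 7.466 × 0.1610 ≈ 1.202 mcg/mL.

1.2 mcg/mL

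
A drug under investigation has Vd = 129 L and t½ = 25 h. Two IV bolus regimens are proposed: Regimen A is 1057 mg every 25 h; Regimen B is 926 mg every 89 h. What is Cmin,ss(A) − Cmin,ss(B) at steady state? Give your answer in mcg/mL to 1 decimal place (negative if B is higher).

Regimen A: f = (1/2)^(25/25) ≈ 0.5000; Cmin,ss = (1057/129)·f/(1−f) ≈ 8.194 mcg/mL.
Regimen B: f = (1/2)^(89/25) ≈ 0.0848; Cmin,ss = (926/129)·f/(1−f) ≈ 0.665 mcg/mL.
Difference ≈ 8.194 − 0.665 ≈ 7.529 mcg/mL.

7.5 mcg/mL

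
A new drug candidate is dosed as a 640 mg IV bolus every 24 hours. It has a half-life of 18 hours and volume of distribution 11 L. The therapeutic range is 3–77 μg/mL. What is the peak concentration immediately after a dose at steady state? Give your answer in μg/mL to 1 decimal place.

96.5 μg/mL

k = ln2/t½ = ln2/18 ≈ 0.038508 h⁻¹; fraction remaining f = e^(−kτ) = e^(−0.038508×24) ≈ 0.3969.
At steady state, accumulation factor R = 1/(1 − e^(−kτ)) ≈ 1.6581.
Single-dose peak C₀ = D/Vd = 640/11 ≈ 58.182 μg/mL.
Steady-state peak Cmax,ss = C₀·R ≈ 58.182 × 1.6581 ≈ 96.472 μg/mL.
Peak 96.5 μg/mL vs MTC 77 μg/mL: exceeds toxic threshold.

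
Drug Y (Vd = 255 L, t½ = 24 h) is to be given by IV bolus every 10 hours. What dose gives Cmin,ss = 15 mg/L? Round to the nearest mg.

1281 mg

τ/t½ = 10/24 ≈ 0.41667, so f = (1/2)^(10/24) ≈ 0.749154.
Cmin,ss = (D/Vd)·f/(1−f), so D = Cmin,ss·Vd·(1−f)/f.
D = 15 × 255 × (1−f)/f ≈ 15 × 255 × 0.33484 ≈ 1280.76 mg.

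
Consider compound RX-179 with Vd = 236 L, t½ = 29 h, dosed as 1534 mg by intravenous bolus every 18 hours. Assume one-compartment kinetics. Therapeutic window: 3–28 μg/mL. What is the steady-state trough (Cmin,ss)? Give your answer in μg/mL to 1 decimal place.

12.1 μg/mL

Over one 18-h interval, 18/29 ≈ 0.62069 half-lives elapse, leaving f ≈ 0.6504 of each dose.
Single-dose peak C₀ = D/Vd = 1534/236 ≈ 6.500 μg/mL.
Steady-state trough Cmin,ss = C₀·f/(1−f) ≈ 6.500 × 0.6504/0.3496 ≈ 12.093 μg/mL.
Trough 12.1 μg/mL vs MEC 3 μg/mL: adequate.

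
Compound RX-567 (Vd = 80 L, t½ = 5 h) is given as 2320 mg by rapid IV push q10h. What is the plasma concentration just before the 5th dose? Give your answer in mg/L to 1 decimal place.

f = (1/2)^(τ/t½) = (1/2)^(10/5) ≈ 0.2500.
C₀ = D/Vd = 2320/80 ≈ 29.000 mg/L.
Before the 5th dose, 4 doses have been given. Superposition: Cmin = C₀·(f + f² + … + f^4).
≈ 29.000 × (0.2500 + 0.0625 + 0.0156 + 0.0039) ≈ 29.000 × 0.3320 ≈ 9.628 mg/L.

9.6 mg/L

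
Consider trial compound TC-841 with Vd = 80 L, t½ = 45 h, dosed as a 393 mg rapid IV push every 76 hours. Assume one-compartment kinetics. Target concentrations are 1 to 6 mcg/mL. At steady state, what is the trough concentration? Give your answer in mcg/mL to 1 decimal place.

2.2 mcg/mL

τ/t½ = 76/45 ≈ 1.6889, so fraction remaining f = (1/2)^(76/45) ≈ 0.3102.
Accumulation ratio R = 1/(1 − f) ≈ 1/0.6898 ≈ 1.4497.
Each bolus raises the concentration by D/Vd = 393/80 ≈ 4.912 mcg/mL.
Steady-state peak Cmax,ss = C₀·R ≈ 4.912 × 1.4497 ≈ 7.121 mcg/mL.
Steady-state trough Cmin,ss = Cmax,ss·f ≈ 7.121 × 0.3102 ≈ 2.209 mcg/mL.
Trough 2.2 mcg/mL vs MEC 1 mcg/mL: adequate.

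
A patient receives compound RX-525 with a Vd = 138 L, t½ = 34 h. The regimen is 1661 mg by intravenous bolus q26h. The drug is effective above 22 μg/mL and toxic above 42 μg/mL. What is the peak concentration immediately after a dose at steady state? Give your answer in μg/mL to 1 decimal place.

29.3 μg/mL

Over one 26-h interval, 26/34 ≈ 0.76471 half-lives elapse, leaving f ≈ 0.5886 of each dose.
At steady state, accumulation factor R = 1/(1 − e^(−kτ)) ≈ 2.4307.
Single-dose peak C₀ = D/Vd = 1661/138 ≈ 12.036 μg/mL.
Steady-state peak Cmax,ss = C₀·R ≈ 12.036 × 2.4307 ≈ 29.256 μg/mL.
Peak 29.3 μg/mL vs MTC 42 μg/mL: below toxic threshold.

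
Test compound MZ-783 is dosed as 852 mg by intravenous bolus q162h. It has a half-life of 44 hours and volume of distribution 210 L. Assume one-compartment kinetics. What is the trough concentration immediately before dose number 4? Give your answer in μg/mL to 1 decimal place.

0.3 μg/mL

f = (1/2)^(τ/t½) = (1/2)^(162/44) ≈ 0.0779.
C₀ = D/Vd = 852/210 ≈ 4.057 μg/mL.
Before the 4th dose, 3 doses have been given. Superposition: Cmin = C₀·(f + f² + … + f^3).
≈ 4.057 × (0.0779 + 0.0061 + 0.0005) ≈ 4.057 × 0.0845 ≈ 0.343 μg/mL.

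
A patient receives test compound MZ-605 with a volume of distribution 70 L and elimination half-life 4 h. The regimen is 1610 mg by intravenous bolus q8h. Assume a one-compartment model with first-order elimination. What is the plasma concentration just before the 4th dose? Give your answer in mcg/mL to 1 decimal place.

f = (1/2)^(τ/t½) = (1/2)^(8/4) ≈ 0.2500.
C₀ = D/Vd = 1610/70 ≈ 23.000 mcg/mL.
Before the 4th dose, 3 doses have been given. Superposition: Cmin = C₀·(f + f² + … + f^3).
≈ 23.000 × (0.2500 + 0.0625 + 0.0156) ≈ 23.000 × 0.3281 ≈ 7.546 mcg/mL.

7.5 mcg/mL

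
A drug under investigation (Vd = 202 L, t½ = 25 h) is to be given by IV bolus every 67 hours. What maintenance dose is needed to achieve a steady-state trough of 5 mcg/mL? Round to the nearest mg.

5463 mg

τ/t½ = 67/25 ≈ 2.68, so f = (1/2)^(67/25) ≈ 0.156041.
Cmin,ss = (D/Vd)·f/(1−f), so D = Cmin,ss·Vd·(1−f)/f.
D = 5 × 202 × (1−f)/f ≈ 5 × 202 × 5.40857 ≈ 5462.66 mg.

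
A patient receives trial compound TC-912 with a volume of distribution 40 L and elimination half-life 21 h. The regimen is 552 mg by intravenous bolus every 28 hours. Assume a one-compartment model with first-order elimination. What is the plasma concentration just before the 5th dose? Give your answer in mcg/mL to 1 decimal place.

8.9 mcg/mL

f = (1/2)^(τ/t½) = (1/2)^(28/21) ≈ 0.3969.
C₀ = D/Vd = 552/40 ≈ 13.800 mcg/mL.
Before the 5th dose, 4 doses have been given. Superposition: Cmin = C₀·(f + f² + … + f^4).
≈ 13.800 × (0.3969 + 0.1575 + 0.0625 + 0.0248) ≈ 13.800 × 0.6417 ≈ 8.855 mcg/mL.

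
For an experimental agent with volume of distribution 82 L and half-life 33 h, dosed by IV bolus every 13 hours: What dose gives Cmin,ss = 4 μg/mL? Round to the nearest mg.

103 mg

τ/t½ = 13/33 ≈ 0.39394, so f = (1/2)^(13/33) ≈ 0.761049.
Cmin,ss = (D/Vd)·f/(1−f), so D = Cmin,ss·Vd·(1−f)/f.
D = 4 × 82 × (1−f)/f ≈ 4 × 82 × 0.31398 ≈ 102.99 mg.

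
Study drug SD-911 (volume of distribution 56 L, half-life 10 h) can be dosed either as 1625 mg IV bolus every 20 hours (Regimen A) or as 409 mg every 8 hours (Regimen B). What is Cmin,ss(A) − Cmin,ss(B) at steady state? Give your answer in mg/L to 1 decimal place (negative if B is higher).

-0.2 mg/L

Regimen A: f = (1/2)^(20/10) ≈ 0.2500; Cmin,ss = (1625/56)·f/(1−f) ≈ 9.673 mg/L.
Regimen B: f = (1/2)^(8/10) ≈ 0.5743; Cmin,ss = (409/56)·f/(1−f) ≈ 9.853 mg/L.
Difference ≈ 9.673 − 9.853 ≈ -0.180 mg/L.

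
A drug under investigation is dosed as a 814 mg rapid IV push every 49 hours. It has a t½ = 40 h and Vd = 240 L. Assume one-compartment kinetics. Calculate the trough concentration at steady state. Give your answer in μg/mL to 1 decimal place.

Over one 49-h interval, 49/40 ≈ 1.225 half-lives elapse, leaving f ≈ 0.4278 of each dose.
At steady state, accumulation factor R = 1/(1 − e^(−kτ)) ≈ 1.7476.
Single-dose peak C₀ = D/Vd = 814/240 ≈ 3.392 μg/mL.
Steady-state peak Cmax,ss = C₀·R ≈ 3.392 × 1.7476 ≈ 5.928 μg/mL.
Steady-state trough Cmin,ss = Cmax,ss·f ≈ 5.928 × 0.4278 ≈ 2.536 μg/mL.

2.5 μg/mL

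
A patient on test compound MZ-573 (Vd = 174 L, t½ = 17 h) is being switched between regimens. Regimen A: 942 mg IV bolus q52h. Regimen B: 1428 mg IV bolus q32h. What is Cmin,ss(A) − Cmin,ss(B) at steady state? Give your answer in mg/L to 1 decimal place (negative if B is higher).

Regimen A: f = (1/2)^(52/17) ≈ 0.1200; Cmin,ss = (942/174)·f/(1−f) ≈ 0.738 mg/L.
Regimen B: f = (1/2)^(32/17) ≈ 0.2712; Cmin,ss = (1428/174)·f/(1−f) ≈ 3.054 mg/L.
Difference ≈ 0.738 − 3.054 ≈ -2.316 mg/L.

-2.3 mg/L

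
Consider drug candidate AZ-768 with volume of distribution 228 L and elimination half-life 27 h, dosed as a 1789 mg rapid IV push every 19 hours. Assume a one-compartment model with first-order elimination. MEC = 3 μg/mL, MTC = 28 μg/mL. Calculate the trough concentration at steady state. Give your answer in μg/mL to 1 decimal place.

τ/t½ = 19/27 ≈ 0.7037, so fraction remaining f = (1/2)^(19/27) ≈ 0.6140.
Single-dose peak C₀ = D/Vd = 1789/228 ≈ 7.846 μg/mL.
Steady-state trough Cmin,ss = C₀·f/(1−f) ≈ 7.846 × 0.6140/0.3860 ≈ 12.480 μg/mL.
Trough 12.5 μg/mL vs MEC 3 μg/mL: adequate.

12.5 μg/mL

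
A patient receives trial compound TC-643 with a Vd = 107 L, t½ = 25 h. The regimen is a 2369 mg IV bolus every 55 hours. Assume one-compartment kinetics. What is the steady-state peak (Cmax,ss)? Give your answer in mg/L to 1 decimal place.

k = ln2/t½ = ln2/25 ≈ 0.027726 h⁻¹; fraction remaining f = e^(−kτ) = e^(−0.027726×55) ≈ 0.2176.
Accumulation ratio R = 1/(1 − f) ≈ 1/0.7824 ≈ 1.2781.
Each bolus raises the concentration by D/Vd = 2369/107 ≈ 22.140 mg/L.
Steady-state peak Cmax,ss = C₀·R ≈ 22.140 × 1.2781 ≈ 28.297 mg/L.

28.3 mg/L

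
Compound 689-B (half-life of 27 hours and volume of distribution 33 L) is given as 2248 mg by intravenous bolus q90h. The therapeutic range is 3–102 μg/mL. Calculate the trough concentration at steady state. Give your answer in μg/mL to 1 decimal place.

7.5 μg/mL

k = ln2/t½ = ln2/27 ≈ 0.025672 h⁻¹; fraction remaining f = e^(−kτ) = e^(−0.025672×90) ≈ 0.0992.
Accumulation ratio R = 1/(1 − f) ≈ 1/0.9008 ≈ 1.1101.
Each bolus raises the concentration by D/Vd = 2248/33 ≈ 68.121 μg/mL.
Steady-state peak Cmax,ss = C₀·R ≈ 68.121 × 1.1101 ≈ 75.621 μg/mL.
One interval later, Cmin,ss = Cmax,ss·e^(−kτ) ≈ 75.621 × 0.0992 ≈ 7.502 μg/mL.
Trough 7.5 μg/mL vs MEC 3 μg/mL: adequate.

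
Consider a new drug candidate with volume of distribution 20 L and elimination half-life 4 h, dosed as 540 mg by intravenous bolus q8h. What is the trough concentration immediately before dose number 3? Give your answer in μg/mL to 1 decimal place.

8.4 μg/mL

f = (1/2)^(τ/t½) = (1/2)^(8/4) ≈ 0.2500.
C₀ = D/Vd = 540/20 ≈ 27.000 μg/mL.
Before the 3rd dose, 2 doses have been given. Superposition: Cmin = C₀·(f + f²).
≈ 27.000 × (0.2500 + 0.0625) ≈ 27.000 × 0.3125 ≈ 8.438 μg/mL.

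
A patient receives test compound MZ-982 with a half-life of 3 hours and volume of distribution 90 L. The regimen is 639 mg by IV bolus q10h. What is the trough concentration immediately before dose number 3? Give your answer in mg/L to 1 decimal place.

0.8 mg/L

f = (1/2)^(τ/t½) = (1/2)^(10/3) ≈ 0.0992.
C₀ = D/Vd = 639/90 ≈ 7.100 mg/L.
Before the 3rd dose, 2 doses have been given. Superposition: Cmin = C₀·(f + f²).
≈ 7.100 × (0.0992 + 0.0098) ≈ 7.100 × 0.1090 ≈ 0.774 mg/L.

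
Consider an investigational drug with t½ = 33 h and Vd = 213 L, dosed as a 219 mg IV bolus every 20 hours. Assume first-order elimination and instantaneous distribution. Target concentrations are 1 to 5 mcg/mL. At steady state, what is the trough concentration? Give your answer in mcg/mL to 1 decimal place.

2.0 mcg/mL

k = ln2/t½ = ln2/33 ≈ 0.021004 h⁻¹; fraction remaining f = e^(−kτ) = e^(−0.021004×20) ≈ 0.6570.
Single-dose peak C₀ = D/Vd = 219/213 ≈ 1.028 mcg/mL.
Steady-state trough Cmin,ss = C₀·f/(1−f) ≈ 1.028 × 0.6570/0.3430 ≈ 1.969 mcg/mL.
Trough 2.0 mcg/mL vs MEC 1 mcg/mL: adequate.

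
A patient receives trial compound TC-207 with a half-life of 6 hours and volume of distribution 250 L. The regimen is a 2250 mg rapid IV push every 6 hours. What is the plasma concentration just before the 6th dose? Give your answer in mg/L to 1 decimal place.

f = (1/2)^(τ/t½) = (1/2)^(6/6) ≈ 0.5000.
C₀ = D/Vd = 2250/250 ≈ 9.000 mg/L.
Before the 6th dose, 5 doses have been given. Superposition: Cmin = C₀·(f + f² + … + f^5).
≈ 9.000 × (0.5000 + 0.2500 + 0.1250 + 0.0625 + 0.0313) ≈ 9.000 × 0.9688 ≈ 8.719 mg/L.

8.7 mg/L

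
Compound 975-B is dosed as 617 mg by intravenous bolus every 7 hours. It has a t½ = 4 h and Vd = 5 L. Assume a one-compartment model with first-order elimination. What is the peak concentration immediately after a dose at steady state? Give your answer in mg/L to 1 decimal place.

Over one 7-h interval, 7/4 ≈ 1.75 half-lives elapse, leaving f ≈ 0.2973 of each dose.
At steady state, accumulation factor R = 1/(1 − e^(−kτ)) ≈ 1.4231.
Each bolus raises the concentration by D/Vd = 617/5 ≈ 123.400 mg/L.
Steady-state peak Cmax,ss = C₀·R ≈ 123.400 × 1.4231 ≈ 175.611 mg/L.

175.6 mg/L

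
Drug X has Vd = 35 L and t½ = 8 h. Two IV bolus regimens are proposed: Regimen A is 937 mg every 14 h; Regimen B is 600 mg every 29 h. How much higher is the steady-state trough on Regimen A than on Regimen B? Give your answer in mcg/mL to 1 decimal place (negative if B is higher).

9.8 mcg/mL

Regimen A: f = (1/2)^(14/8) ≈ 0.2973; Cmin,ss = (937/35)·f/(1−f) ≈ 11.327 mcg/mL.
Regimen B: f = (1/2)^(29/8) ≈ 0.0811; Cmin,ss = (600/35)·f/(1−f) ≈ 1.513 mcg/mL.
Difference ≈ 11.327 − 1.513 ≈ 9.814 mcg/mL.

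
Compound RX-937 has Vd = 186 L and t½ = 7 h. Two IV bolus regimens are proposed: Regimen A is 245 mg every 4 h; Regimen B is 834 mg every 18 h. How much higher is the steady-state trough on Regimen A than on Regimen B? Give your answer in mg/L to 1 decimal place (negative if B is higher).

1.8 mg/L

Regimen A: f = (1/2)^(4/7) ≈ 0.6730; Cmin,ss = (245/186)·f/(1−f) ≈ 2.711 mg/L.
Regimen B: f = (1/2)^(18/7) ≈ 0.1682; Cmin,ss = (834/186)·f/(1−f) ≈ 0.907 mg/L.
Difference ≈ 2.711 − 0.907 ≈ 1.804 mg/L.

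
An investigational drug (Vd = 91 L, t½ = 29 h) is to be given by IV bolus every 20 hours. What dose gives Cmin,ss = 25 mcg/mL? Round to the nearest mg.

τ/t½ = 20/29 ≈ 0.68966, so f = (1/2)^(20/29) ≈ 0.620002.
Cmin,ss = (D/Vd)·f/(1−f), so D = Cmin,ss·Vd·(1−f)/f.
D = 25 × 91 × (1−f)/f ≈ 25 × 91 × 0.61290 ≈ 1394.35 mg.

1394 mg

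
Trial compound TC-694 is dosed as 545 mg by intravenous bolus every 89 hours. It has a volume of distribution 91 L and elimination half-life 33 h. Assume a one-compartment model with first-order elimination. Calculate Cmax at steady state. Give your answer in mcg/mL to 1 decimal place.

7.1 mcg/mL

τ/t½ = 89/33 ≈ 2.697, so fraction remaining f = (1/2)^(89/33) ≈ 0.1542.
Accumulation ratio R = 1/(1 − f) ≈ 1/0.8458 ≈ 1.1823.
Single-dose peak C₀ = D/Vd = 545/91 ≈ 5.989 mcg/mL.
Steady-state peak Cmax,ss = C₀·R ≈ 5.989 × 1.1823 ≈ 7.081 mcg/mL.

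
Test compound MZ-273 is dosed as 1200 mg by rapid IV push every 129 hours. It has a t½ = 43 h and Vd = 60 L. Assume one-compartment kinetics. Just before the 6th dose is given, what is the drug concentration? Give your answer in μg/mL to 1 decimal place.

2.9 μg/mL

f = (1/2)^(τ/t½) = (1/2)^(129/43) ≈ 0.1250.
C₀ = D/Vd = 1200/60 ≈ 20.000 μg/mL.
Before the 6th dose, 5 doses have been given. Superposition: Cmin = C₀·(f + f² + … + f^5).
≈ 20.000 × (0.1250 + 0.0156 + 0.0020 + 0.0002 + 0.0000) ≈ 20.000 × 0.1428 ≈ 2.856 μg/mL.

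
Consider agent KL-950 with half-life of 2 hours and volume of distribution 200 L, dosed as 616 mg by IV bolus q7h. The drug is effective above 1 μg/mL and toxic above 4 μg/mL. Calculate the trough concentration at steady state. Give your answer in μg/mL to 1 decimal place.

0.3 μg/mL

k = ln2/t½ = ln2/2 ≈ 0.346574 h⁻¹; fraction remaining f = e^(−kτ) = e^(−0.346574×7) ≈ 0.0884.
At steady state, accumulation factor R = 1/(1 − e^(−kτ)) ≈ 1.0970.
Each bolus raises the concentration by D/Vd = 616/200 ≈ 3.080 μg/mL.
Steady-state peak Cmax,ss = C₀·R ≈ 3.080 × 1.0970 ≈ 3.379 μg/mL.
One interval later, Cmin,ss = Cmax,ss·e^(−kτ) ≈ 3.379 × 0.0884 ≈ 0.299 μg/mL.
Trough 0.3 μg/mL vs MEC 1 μg/mL: subtherapeutic.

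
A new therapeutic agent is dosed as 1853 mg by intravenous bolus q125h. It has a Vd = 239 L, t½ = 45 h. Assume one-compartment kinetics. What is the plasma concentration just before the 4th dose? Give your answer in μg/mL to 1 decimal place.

f = (1/2)^(τ/t½) = (1/2)^(125/45) ≈ 0.1458.
C₀ = D/Vd = 1853/239 ≈ 7.753 μg/mL.
Before the 4th dose, 3 doses have been given. Superposition: Cmin = C₀·(f + f² + … + f^3).
≈ 7.753 × (0.1458 + 0.0213 + 0.0031) ≈ 7.753 × 0.1702 ≈ 1.320 μg/mL.

1.3 μg/mL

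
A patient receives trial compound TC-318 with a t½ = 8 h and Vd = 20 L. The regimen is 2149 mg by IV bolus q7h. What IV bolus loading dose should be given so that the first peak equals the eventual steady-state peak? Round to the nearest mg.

f = (1/2)^(7/8) ≈ 0.545254; accumulation ratio R = 1/(1−f) ≈ 2.19903.
Loading dose to hit Cmax,ss on first dose: D_load = D_maint·R ≈ 2149 × 2.19903 ≈ 4725.72 mg.

4726 mg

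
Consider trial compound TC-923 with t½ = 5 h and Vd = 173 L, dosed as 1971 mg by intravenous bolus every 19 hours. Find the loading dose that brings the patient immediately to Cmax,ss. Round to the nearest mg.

f = (1/2)^(19/5) ≈ 0.071794; accumulation ratio R = 1/(1−f) ≈ 1.07735.
Loading dose to hit Cmax,ss on first dose: D_load = D_maint·R ≈ 1971 × 1.07735 ≈ 2123.46 mg.

2123 mg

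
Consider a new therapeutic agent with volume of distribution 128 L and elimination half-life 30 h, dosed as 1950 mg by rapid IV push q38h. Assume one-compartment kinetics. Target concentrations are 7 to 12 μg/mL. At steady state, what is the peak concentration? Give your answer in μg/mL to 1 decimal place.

26.1 μg/mL

τ/t½ = 38/30 ≈ 1.2667, so fraction remaining f = (1/2)^(38/30) ≈ 0.4156.
At steady state, accumulation factor R = 1/(1 − e^(−kτ)) ≈ 1.7112.
Each bolus raises the concentration by D/Vd = 1950/128 ≈ 15.234 μg/mL.
Steady-state peak Cmax,ss = C₀·R ≈ 15.234 × 1.7112 ≈ 26.068 μg/mL.
Peak 26.1 μg/mL vs MTC 12 μg/mL: exceeds toxic threshold.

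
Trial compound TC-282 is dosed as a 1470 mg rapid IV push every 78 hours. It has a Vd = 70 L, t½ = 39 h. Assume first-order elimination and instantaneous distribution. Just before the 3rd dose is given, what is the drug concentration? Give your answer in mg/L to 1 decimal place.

f = (1/2)^(τ/t½) = (1/2)^(78/39) ≈ 0.2500.
C₀ = D/Vd = 1470/70 ≈ 21.000 mg/L.
Before the 3rd dose, 2 doses have been given. Superposition: Cmin = C₀·(f + f²).
≈ 21.000 × (0.2500 + 0.0625) ≈ 21.000 × 0.3125 ≈ 6.562 mg/L.

6.6 mg/L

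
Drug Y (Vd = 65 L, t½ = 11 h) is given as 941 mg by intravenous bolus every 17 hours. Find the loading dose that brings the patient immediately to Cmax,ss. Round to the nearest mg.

f = (1/2)^(17/11) ≈ 0.342588; accumulation ratio R = 1/(1−f) ≈ 1.52112.
Loading dose to hit Cmax,ss on first dose: D_load = D_maint·R ≈ 941 × 1.52112 ≈ 1431.37 mg.

1431 mg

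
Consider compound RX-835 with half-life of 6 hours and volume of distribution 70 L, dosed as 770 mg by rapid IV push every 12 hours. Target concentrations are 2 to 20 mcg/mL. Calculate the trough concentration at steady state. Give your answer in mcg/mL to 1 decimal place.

3.7 mcg/mL

τ = 12 h = 2 half-lives, so f = (1/2)^2 = 0.25.
At steady state, R = 1/(1 − 0.25) = 4/3.
Single-dose peak C₀ = D/Vd = 770/70 = 11 mcg/mL.
Steady-state peak Cmax,ss = C₀·R = 11 × 4/3 ≈ 14.667 mcg/mL.
Steady-state trough Cmin,ss = Cmax,ss·f ≈ 14.667 × 0.25 ≈ 3.667 mcg/mL.
Trough 3.7 mcg/mL vs MEC 2 mcg/mL: adequate.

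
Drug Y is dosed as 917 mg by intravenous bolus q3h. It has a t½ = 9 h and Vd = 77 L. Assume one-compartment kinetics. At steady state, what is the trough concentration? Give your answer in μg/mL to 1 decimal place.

τ/t½ = 3/9 ≈ 0.33333, so fraction remaining f = (1/2)^(3/9) ≈ 0.7937.
Each bolus raises the concentration by D/Vd = 917/77 ≈ 11.909 μg/mL.
Steady-state trough Cmin,ss = C₀·f/(1−f) ≈ 11.909 × 0.7937/0.2063 ≈ 45.818 μg/mL.

45.8 μg/mL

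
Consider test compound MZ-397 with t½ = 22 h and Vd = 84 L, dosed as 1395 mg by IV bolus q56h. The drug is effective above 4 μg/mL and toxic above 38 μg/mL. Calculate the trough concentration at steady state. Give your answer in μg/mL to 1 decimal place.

3.4 μg/mL

Over one 56-h interval, 56/22 ≈ 2.5455 half-lives elapse, leaving f ≈ 0.1713 of each dose.
Accumulation ratio R = 1/(1 − f) ≈ 1/0.8287 ≈ 1.2067.
Single-dose peak C₀ = D/Vd = 1395/84 ≈ 16.607 μg/mL.
Cmax,ss = C₀/(1 − f) ≈ 16.607/0.8287 ≈ 20.040 μg/mL.
One interval later, Cmin,ss = Cmax,ss·e^(−kτ) ≈ 20.040 × 0.1713 ≈ 3.433 μg/mL.
Trough 3.4 μg/mL vs MEC 4 μg/mL: subtherapeutic.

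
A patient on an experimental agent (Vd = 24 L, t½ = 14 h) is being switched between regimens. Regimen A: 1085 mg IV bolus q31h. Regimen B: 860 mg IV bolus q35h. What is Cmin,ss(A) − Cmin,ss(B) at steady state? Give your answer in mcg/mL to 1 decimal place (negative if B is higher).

4.7 mcg/mL

Regimen A: f = (1/2)^(31/14) ≈ 0.2155; Cmin,ss = (1085/24)·f/(1−f) ≈ 12.419 mcg/mL.
Regimen B: f = (1/2)^(35/14) ≈ 0.1768; Cmin,ss = (860/24)·f/(1−f) ≈ 7.696 mcg/mL.
Difference ≈ 12.419 − 7.696 ≈ 4.723 mcg/mL.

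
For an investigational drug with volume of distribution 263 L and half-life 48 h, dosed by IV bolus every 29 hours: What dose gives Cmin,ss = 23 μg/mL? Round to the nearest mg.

τ/t½ = 29/48 ≈ 0.60417, so f = (1/2)^(29/48) ≈ 0.657851.
Cmin,ss = (D/Vd)·f/(1−f), so D = Cmin,ss·Vd·(1−f)/f.
D = 23 × 263 × (1−f)/f ≈ 23 × 263 × 0.52010 ≈ 3146.08 mg.

3146 mg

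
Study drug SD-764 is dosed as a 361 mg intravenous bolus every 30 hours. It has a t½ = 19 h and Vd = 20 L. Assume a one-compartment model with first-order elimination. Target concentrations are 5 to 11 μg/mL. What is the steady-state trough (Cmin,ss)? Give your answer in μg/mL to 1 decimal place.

k = ln2/t½ = ln2/19 ≈ 0.036481 h⁻¹; fraction remaining f = e^(−kτ) = e^(−0.036481×30) ≈ 0.3347.
At steady state, accumulation factor R = 1/(1 − e^(−kτ)) ≈ 1.5031.
Single-dose peak C₀ = D/Vd = 361/20 ≈ 18.050 μg/mL.
Steady-state peak Cmax,ss = C₀·R ≈ 18.050 × 1.5031 ≈ 27.131 μg/mL.
Steady-state trough Cmin,ss = Cmax,ss·f ≈ 27.131 × 0.3347 ≈ 9.081 μg/mL.
Trough 9.1 μg/mL vs MEC 5 μg/mL: adequate.

9.1 μg/mL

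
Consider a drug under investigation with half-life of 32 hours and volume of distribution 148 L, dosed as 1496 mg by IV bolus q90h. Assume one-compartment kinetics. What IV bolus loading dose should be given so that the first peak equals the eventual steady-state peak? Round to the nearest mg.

1744 mg

f = (1/2)^(90/32) ≈ 0.142349; accumulation ratio R = 1/(1−f) ≈ 1.16598.
Loading dose to hit Cmax,ss on first dose: D_load = D_maint·R ≈ 1496 × 1.16598 ≈ 1744.31 mg.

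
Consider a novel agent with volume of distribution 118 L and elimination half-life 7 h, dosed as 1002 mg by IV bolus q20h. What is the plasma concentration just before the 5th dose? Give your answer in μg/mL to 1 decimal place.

1.4 μg/mL

f = (1/2)^(τ/t½) = (1/2)^(20/7) ≈ 0.1380.
C₀ = D/Vd = 1002/118 ≈ 8.492 μg/mL.
Before the 5th dose, 4 doses have been given. Superposition: Cmin = C₀·(f + f² + … + f^4).
≈ 8.492 × (0.1380 + 0.0190 + 0.0026 + 0.0004) ≈ 8.492 × 0.1600 ≈ 1.359 μg/mL.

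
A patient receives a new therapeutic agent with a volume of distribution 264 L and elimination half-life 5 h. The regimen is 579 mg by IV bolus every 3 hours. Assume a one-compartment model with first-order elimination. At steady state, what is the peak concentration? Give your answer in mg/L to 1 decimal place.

Over one 3-h interval, 3/5 ≈ 0.6 half-lives elapse, leaving f ≈ 0.6598 of each dose.
Accumulation ratio R = 1/(1 − f) ≈ 1/0.3402 ≈ 2.9394.
Each bolus raises the concentration by D/Vd = 579/264 ≈ 2.193 mg/L.
Steady-state peak Cmax,ss = C₀·R ≈ 2.193 × 2.9394 ≈ 6.446 mg/L.

6.4 mg/L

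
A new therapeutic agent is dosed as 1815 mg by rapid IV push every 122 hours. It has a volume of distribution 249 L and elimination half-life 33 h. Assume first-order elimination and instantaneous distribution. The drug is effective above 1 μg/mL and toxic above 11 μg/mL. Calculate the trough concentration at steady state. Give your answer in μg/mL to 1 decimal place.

k = ln2/t½ = ln2/33 ≈ 0.021004 h⁻¹; fraction remaining f = e^(−kτ) = e^(−0.021004×122) ≈ 0.0771.
At steady state, accumulation factor R = 1/(1 − e^(−kτ)) ≈ 1.0835.
Single-dose peak C₀ = D/Vd = 1815/249 ≈ 7.289 μg/mL.
Steady-state peak Cmax,ss = C₀·R ≈ 7.289 × 1.0835 ≈ 7.898 μg/mL.
One interval later, Cmin,ss = Cmax,ss·e^(−kτ) ≈ 7.898 × 0.0771 ≈ 0.609 μg/mL.
Trough 0.6 μg/mL vs MEC 1 μg/mL: subtherapeutic.

0.6 μg/mL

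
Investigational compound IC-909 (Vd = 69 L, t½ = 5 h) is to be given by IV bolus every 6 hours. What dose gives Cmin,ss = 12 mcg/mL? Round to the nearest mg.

τ/t½ = 6/5 ≈ 1.2, so f = (1/2)^(6/5) ≈ 0.435275.
Cmin,ss = (D/Vd)·f/(1−f), so D = Cmin,ss·Vd·(1−f)/f.
D = 12 × 69 × (1−f)/f ≈ 12 × 69 × 1.29740 ≈ 1074.25 mg.

1074 mg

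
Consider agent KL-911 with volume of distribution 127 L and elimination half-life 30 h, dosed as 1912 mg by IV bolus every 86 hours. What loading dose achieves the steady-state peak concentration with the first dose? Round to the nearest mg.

f = (1/2)^(86/30) ≈ 0.137103; accumulation ratio R = 1/(1−f) ≈ 1.15889.
Loading dose to hit Cmax,ss on first dose: D_load = D_maint·R ≈ 1912 × 1.15889 ≈ 2215.80 mg.

2216 mg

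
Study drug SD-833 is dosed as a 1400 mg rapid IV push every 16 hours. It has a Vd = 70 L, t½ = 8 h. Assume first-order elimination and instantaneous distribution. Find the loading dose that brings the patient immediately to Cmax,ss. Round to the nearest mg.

1867 mg

f = (1/2)^(16/8) ≈ 0.250000; accumulation ratio R = 1/(1−f) ≈ 1.33333.
Loading dose to hit Cmax,ss on first dose: D_load = D_maint·R ≈ 1400 × 1.33333 ≈ 1866.66 mg.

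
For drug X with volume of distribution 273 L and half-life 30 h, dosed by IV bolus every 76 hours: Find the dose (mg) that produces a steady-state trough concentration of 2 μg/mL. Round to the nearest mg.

τ/t½ = 76/30 ≈ 2.5333, so f = (1/2)^(76/30) ≈ 0.172739.
Cmin,ss = (D/Vd)·f/(1−f), so D = Cmin,ss·Vd·(1−f)/f.
D = 2 × 273 × (1−f)/f ≈ 2 × 273 × 4.78908 ≈ 2614.84 mg.

2615 mg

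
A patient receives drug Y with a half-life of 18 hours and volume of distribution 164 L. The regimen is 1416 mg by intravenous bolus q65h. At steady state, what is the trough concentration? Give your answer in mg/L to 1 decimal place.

0.8 mg/L

k = ln2/t½ = ln2/18 ≈ 0.038508 h⁻¹; fraction remaining f = e^(−kτ) = e^(−0.038508×65) ≈ 0.0818.
Single-dose peak C₀ = D/Vd = 1416/164 ≈ 8.634 mg/L.
Steady-state trough Cmin,ss = C₀·f/(1−f) ≈ 8.634 × 0.0818/0.9182 ≈ 0.769 mg/L.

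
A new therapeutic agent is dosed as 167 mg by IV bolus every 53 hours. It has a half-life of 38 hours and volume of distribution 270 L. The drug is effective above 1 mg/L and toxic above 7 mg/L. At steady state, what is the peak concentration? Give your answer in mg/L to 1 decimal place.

Over one 53-h interval, 53/38 ≈ 1.3947 half-lives elapse, leaving f ≈ 0.3803 of each dose.
At steady state, accumulation factor R = 1/(1 − e^(−kτ)) ≈ 1.6137.
Each bolus raises the concentration by D/Vd = 167/270 ≈ 0.619 mg/L.
Steady-state peak Cmax,ss = C₀·R ≈ 0.619 × 1.6137 ≈ 0.999 mg/L.
Peak 1.0 mg/L vs MTC 7 mg/L: below toxic threshold.

1.0 mg/L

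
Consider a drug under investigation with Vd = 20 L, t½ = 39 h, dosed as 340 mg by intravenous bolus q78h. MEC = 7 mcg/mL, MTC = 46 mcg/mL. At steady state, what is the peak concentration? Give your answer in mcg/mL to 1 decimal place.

22.7 mcg/mL

τ = 78 h = 2 half-lives, so f = (1/2)^2 = 0.25.
At steady state, R = 1/(1 − 0.25) = 4/3.
Single-dose peak C₀ = D/Vd = 340/20 = 17 mcg/mL.
Steady-state peak Cmax,ss = C₀·R = 17 × 4/3 ≈ 22.667 mcg/mL.
Peak 22.7 mcg/mL vs MTC 46 mcg/mL: below toxic threshold.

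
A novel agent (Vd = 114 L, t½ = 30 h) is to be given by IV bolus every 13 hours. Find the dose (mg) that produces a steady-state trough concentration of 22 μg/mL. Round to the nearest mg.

τ/t½ = 13/30 ≈ 0.43333, so f = (1/2)^(13/30) ≈ 0.740549.
Cmin,ss = (D/Vd)·f/(1−f), so D = Cmin,ss·Vd·(1−f)/f.
D = 22 × 114 × (1−f)/f ≈ 22 × 114 × 0.35035 ≈ 878.68 mg.

879 mg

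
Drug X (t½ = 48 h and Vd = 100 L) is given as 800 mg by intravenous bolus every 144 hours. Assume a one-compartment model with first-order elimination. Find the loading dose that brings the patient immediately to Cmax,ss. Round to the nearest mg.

f = (1/2)^(144/48) ≈ 0.125000; accumulation ratio R = 1/(1−f) ≈ 1.14286.
Loading dose to hit Cmax,ss on first dose: D_load = D_maint·R ≈ 800 × 1.14286 ≈ 914.29 mg.

914 mg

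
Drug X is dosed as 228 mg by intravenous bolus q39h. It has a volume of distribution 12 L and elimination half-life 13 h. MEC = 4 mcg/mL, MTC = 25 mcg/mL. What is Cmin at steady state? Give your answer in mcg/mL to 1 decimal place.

2.7 mcg/mL

The dosing interval is 3 half-lives, so f = 2^(−3) = 0.125.
Accumulation ratio R = 1/(1 − f) = 1/0.875 = 8/7.
Single-dose peak C₀ = D/Vd = 228/12 = 19 mcg/mL.
Steady-state peak Cmax,ss = C₀·R = 19 × 8/7 ≈ 21.714 mcg/mL.
Steady-state trough Cmin,ss = Cmax,ss·f ≈ 21.714 × 0.125 ≈ 2.714 mcg/mL.
Trough 2.7 mcg/mL vs MEC 4 mcg/mL: subtherapeutic.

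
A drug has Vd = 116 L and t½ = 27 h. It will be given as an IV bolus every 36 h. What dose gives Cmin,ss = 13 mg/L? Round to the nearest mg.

2292 mg

τ/t½ = 36/27 ≈ 1.3333, so f = (1/2)^(36/27) ≈ 0.396850.
Cmin,ss = (D/Vd)·f/(1−f), so D = Cmin,ss·Vd·(1−f)/f.
D = 13 × 116 × (1−f)/f ≈ 13 × 116 × 1.51984 ≈ 2291.92 mg.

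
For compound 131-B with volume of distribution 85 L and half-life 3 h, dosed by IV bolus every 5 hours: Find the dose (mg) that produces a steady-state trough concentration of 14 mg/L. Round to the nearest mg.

τ/t½ = 5/3 ≈ 1.6667, so f = (1/2)^(5/3) ≈ 0.314980.
Cmin,ss = (D/Vd)·f/(1−f), so D = Cmin,ss·Vd·(1−f)/f.
D = 14 × 85 × (1−f)/f ≈ 14 × 85 × 2.17480 ≈ 2588.01 mg.

2588 mg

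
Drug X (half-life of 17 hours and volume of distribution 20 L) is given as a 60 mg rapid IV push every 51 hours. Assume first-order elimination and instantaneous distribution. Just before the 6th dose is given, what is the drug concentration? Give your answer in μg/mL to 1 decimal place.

f = (1/2)^(τ/t½) = (1/2)^(51/17) ≈ 0.1250.
C₀ = D/Vd = 60/20 ≈ 3.000 μg/mL.
Before the 6th dose, 5 doses have been given. Superposition: Cmin = C₀·(f + f² + … + f^5).
≈ 3.000 × (0.1250 + 0.0156 + 0.0020 + 0.0002 + 0.0000) ≈ 3.000 × 0.1428 ≈ 0.428 μg/mL.

0.4 μg/mL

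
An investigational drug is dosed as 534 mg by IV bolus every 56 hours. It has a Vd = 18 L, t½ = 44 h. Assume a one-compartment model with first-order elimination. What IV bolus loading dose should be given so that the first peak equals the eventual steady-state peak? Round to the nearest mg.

f = (1/2)^(56/44) ≈ 0.413877; accumulation ratio R = 1/(1−f) ≈ 1.70613.
Loading dose to hit Cmax,ss on first dose: D_load = D_maint·R ≈ 534 × 1.70613 ≈ 911.07 mg.

911 mg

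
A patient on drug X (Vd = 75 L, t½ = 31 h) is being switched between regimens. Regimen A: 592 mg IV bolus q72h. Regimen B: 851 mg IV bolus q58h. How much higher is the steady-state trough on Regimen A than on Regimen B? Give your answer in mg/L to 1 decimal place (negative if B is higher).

-2.3 mg/L

Regimen A: f = (1/2)^(72/31) ≈ 0.1999; Cmin,ss = (592/75)·f/(1−f) ≈ 1.972 mg/L.
Regimen B: f = (1/2)^(58/31) ≈ 0.2734; Cmin,ss = (851/75)·f/(1−f) ≈ 4.269 mg/L.
Difference ≈ 1.972 − 4.269 ≈ -2.297 mg/L.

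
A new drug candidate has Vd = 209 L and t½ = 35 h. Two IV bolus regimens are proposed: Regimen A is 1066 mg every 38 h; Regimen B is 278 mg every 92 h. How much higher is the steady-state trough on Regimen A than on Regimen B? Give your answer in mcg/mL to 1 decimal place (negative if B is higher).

4.3 mcg/mL

Regimen A: f = (1/2)^(38/35) ≈ 0.4712; Cmin,ss = (1066/209)·f/(1−f) ≈ 4.545 mcg/mL.
Regimen B: f = (1/2)^(92/35) ≈ 0.1617; Cmin,ss = (278/209)·f/(1−f) ≈ 0.257 mcg/mL.
Difference ≈ 4.545 − 0.257 ≈ 4.288 mcg/mL.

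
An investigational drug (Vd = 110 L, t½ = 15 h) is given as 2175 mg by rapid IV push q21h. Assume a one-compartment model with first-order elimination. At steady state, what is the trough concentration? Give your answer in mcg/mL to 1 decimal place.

k = ln2/t½ = ln2/15 ≈ 0.046210 h⁻¹; fraction remaining f = e^(−kτ) = e^(−0.046210×21) ≈ 0.3789.
Each bolus raises the concentration by D/Vd = 2175/110 ≈ 19.773 mcg/mL.
Steady-state trough Cmin,ss = C₀·f/(1−f) ≈ 19.773 × 0.3789/0.6211 ≈ 12.062 mcg/mL.

12.1 mcg/mL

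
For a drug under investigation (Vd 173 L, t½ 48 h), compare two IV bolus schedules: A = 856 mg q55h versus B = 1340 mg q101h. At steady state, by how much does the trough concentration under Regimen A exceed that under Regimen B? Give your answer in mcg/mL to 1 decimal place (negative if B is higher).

Regimen A: f = (1/2)^(55/48) ≈ 0.4519; Cmin,ss = (856/173)·f/(1−f) ≈ 4.080 mcg/mL.
Regimen B: f = (1/2)^(101/48) ≈ 0.2326; Cmin,ss = (1340/173)·f/(1−f) ≈ 2.348 mcg/mL.
Difference ≈ 4.080 − 2.348 ≈ 1.732 mcg/mL.

1.7 mcg/mL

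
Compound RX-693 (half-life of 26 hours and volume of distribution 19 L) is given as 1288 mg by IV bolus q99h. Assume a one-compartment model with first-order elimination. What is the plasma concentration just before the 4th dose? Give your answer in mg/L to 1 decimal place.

5.2 mg/L

f = (1/2)^(τ/t½) = (1/2)^(99/26) ≈ 0.0714.
C₀ = D/Vd = 1288/19 ≈ 67.789 mg/L.
Before the 4th dose, 3 doses have been given. Superposition: Cmin = C₀·(f + f² + … + f^3).
≈ 67.789 × (0.0714 + 0.0051 + 0.0004) ≈ 67.789 × 0.0769 ≈ 5.213 mg/L.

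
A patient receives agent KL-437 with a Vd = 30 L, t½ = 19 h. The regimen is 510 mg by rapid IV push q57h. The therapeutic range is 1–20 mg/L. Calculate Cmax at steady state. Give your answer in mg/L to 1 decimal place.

τ = 57 h = 3 half-lives, so f = (1/2)^3 = 0.125.
Accumulation ratio R = 1/(1 − f) = 1/0.875 = 8/7.
Single-dose peak C₀ = D/Vd = 510/30 = 17 mg/L.
Steady-state peak Cmax,ss = C₀·R = 17 × 8/7 ≈ 19.429 mg/L.
Peak 19.4 mg/L vs MTC 20 mg/L: below toxic threshold.

19.4 mg/L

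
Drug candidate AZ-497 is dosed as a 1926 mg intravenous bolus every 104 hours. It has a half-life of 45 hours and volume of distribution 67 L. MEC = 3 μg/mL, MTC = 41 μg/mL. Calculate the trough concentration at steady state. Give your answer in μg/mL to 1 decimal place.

Over one 104-h interval, 104/45 ≈ 2.3111 half-lives elapse, leaving f ≈ 0.2015 of each dose.
Accumulation ratio R = 1/(1 − f) ≈ 1/0.7985 ≈ 1.2523.
Single-dose peak C₀ = D/Vd = 1926/67 ≈ 28.746 μg/mL.
Steady-state peak Cmax,ss = C₀·R ≈ 28.746 × 1.2523 ≈ 35.999 μg/mL.
Steady-state trough Cmin,ss = Cmax,ss·f ≈ 35.999 × 0.2015 ≈ 7.254 μg/mL.
Trough 7.3 μg/mL vs MEC 3 μg/mL: adequate.

7.3 μg/mL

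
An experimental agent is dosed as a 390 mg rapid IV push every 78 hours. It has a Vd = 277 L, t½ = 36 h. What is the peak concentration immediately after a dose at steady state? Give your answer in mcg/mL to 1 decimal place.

1.8 mcg/mL

k = ln2/t½ = ln2/36 ≈ 0.019254 h⁻¹; fraction remaining f = e^(−kτ) = e^(−0.019254×78) ≈ 0.2227.
Accumulation ratio R = 1/(1 − f) ≈ 1/0.7773 ≈ 1.2865.
Single-dose peak C₀ = D/Vd = 390/277 ≈ 1.408 mcg/mL.
Cmax,ss = C₀/(1 − f) ≈ 1.408/0.7773 ≈ 1.811 mcg/mL.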